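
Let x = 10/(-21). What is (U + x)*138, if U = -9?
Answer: -9154/7 ≈ -1307.7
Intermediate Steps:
x = -10/21 (x = 10*(-1/21) = -10/21 ≈ -0.47619)
(U + x)*138 = (-9 - 10/21)*138 = -199/21*138 = -9154/7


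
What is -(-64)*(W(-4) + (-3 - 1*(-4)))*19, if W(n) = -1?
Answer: 0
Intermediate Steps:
-(-64)*(W(-4) + (-3 - 1*(-4)))*19 = -(-64)*(-1 + (-3 - 1*(-4)))*19 = -(-64)*(-1 + (-3 + 4))*19 = -(-64)*(-1 + 1)*19 = -(-64)*0*19 = -16*0*19 = 0*19 = 0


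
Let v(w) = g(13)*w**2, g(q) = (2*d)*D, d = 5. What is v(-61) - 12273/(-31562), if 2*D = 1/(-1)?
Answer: -587198737/31562 ≈ -18605.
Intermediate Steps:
D = -1/2 (D = (1/2)/(-1) = (1/2)*(-1) = -1/2 ≈ -0.50000)
g(q) = -5 (g(q) = (2*5)*(-1/2) = 10*(-1/2) = -5)
v(w) = -5*w**2
v(-61) - 12273/(-31562) = -5*(-61)**2 - 12273/(-31562) = -5*3721 - 12273*(-1/31562) = -18605 + 12273/31562 = -587198737/31562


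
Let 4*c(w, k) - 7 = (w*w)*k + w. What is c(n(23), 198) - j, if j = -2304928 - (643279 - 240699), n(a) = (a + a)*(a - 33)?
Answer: 52726379/4 ≈ 1.3182e+7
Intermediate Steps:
n(a) = 2*a*(-33 + a) (n(a) = (2*a)*(-33 + a) = 2*a*(-33 + a))
c(w, k) = 7/4 + w/4 + k*w²/4 (c(w, k) = 7/4 + ((w*w)*k + w)/4 = 7/4 + (w²*k + w)/4 = 7/4 + (k*w² + w)/4 = 7/4 + (w + k*w²)/4 = 7/4 + (w/4 + k*w²/4) = 7/4 + w/4 + k*w²/4)
j = -2707508 (j = -2304928 - 1*402580 = -2304928 - 402580 = -2707508)
c(n(23), 198) - j = (7/4 + (2*23*(-33 + 23))/4 + (¼)*198*(2*23*(-33 + 23))²) - 1*(-2707508) = (7/4 + (2*23*(-10))/4 + (¼)*198*(2*23*(-10))²) + 2707508 = (7/4 + (¼)*(-460) + (¼)*198*(-460)²) + 2707508 = (7/4 - 115 + (¼)*198*211600) + 2707508 = (7/4 - 115 + 10474200) + 2707508 = 41896347/4 + 2707508 = 52726379/4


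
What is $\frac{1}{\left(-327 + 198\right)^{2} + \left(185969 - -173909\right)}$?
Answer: $\frac{1}{376519} \approx 2.6559 \cdot 10^{-6}$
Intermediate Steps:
$\frac{1}{\left(-327 + 198\right)^{2} + \left(185969 - -173909\right)} = \frac{1}{\left(-129\right)^{2} + \left(185969 + 173909\right)} = \frac{1}{16641 + 359878} = \frac{1}{376519}$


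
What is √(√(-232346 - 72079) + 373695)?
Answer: √(373695 + 15*I*√1353) ≈ 611.31 + 0.451*I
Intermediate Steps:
√(√(-232346 - 72079) + 373695) = √(√(-304425) + 373695) = √(15*I*√1353 + 373695) = √(373695 + 15*I*√1353)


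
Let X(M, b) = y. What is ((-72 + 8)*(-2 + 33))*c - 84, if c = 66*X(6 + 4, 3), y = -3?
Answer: 392748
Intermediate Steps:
X(M, b) = -3
c = -198 (c = 66*(-3) = -198)
((-72 + 8)*(-2 + 33))*c - 84 = ((-72 + 8)*(-2 + 33))*(-198) - 84 = -64*31*(-198) - 84 = -1984*(-198) - 84 = 392832 - 84 = 392748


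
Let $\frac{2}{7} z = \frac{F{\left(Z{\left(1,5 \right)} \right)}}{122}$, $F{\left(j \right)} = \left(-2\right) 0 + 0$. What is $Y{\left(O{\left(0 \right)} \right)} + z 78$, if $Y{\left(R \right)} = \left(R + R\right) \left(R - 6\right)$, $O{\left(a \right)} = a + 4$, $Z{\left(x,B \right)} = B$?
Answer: $-16$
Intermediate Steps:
$O{\left(a \right)} = 4 + a$
$Y{\left(R \right)} = 2 R \left(-6 + R\right)$
$F{\left(j \right)} = 0$ ($F{\left(j \right)} = 0 + 0 = 0$)
$z = 0$ ($z = \frac{7 \cdot \frac{0}{122}}{2} = \frac{7 \cdot 0 \cdot \frac{1}{122}}{2} = \frac{7}{2} \cdot 0 = 0$)
$Y{\left(O{\left(0 \right)} \right)} + z 78 = 2 \left(4 + 0\right) \left(-6 + \left(4 + 0\right)\right) + 0 \cdot 78 = 2 \cdot 4 \left(-6 + 4\right) + 0 = 2 \cdot 4 \left(-2\right) + 0 = -16 + 0 = -16$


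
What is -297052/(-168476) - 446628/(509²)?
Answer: 61229653/1558890377 ≈ 0.039278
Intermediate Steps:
-297052/(-168476) - 446628/(509²) = -297052*(-1/168476) - 446628/259081 = 10609/6017 - 446628*1/259081 = 10609/6017 - 446628/259081 = 61229653/1558890377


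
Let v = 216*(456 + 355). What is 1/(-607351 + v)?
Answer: -1/432175 ≈ -2.3139e-6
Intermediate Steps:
v = 175176 (v = 216*811 = 175176)
1/(-607351 + v) = 1/(-607351 + 175176) = 1/(-432175) = -1/432175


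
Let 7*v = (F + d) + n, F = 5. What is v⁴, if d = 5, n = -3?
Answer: 1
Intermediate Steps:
v = 1 (v = ((5 + 5) - 3)/7 = (10 - 3)/7 = (⅐)*7 = 1)
v⁴ = 1⁴ = 1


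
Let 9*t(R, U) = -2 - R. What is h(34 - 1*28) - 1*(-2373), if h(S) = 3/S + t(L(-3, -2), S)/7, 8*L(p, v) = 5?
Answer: 56963/24 ≈ 2373.5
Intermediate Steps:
L(p, v) = 5/8 (L(p, v) = (⅛)*5 = 5/8)
t(R, U) = -2/9 - R/9 (t(R, U) = (-2 - R)/9 = -2/9 - R/9)
h(S) = -1/24 + 3/S (h(S) = 3/S + (-2/9 - ⅑*5/8)/7 = 3/S + (-2/9 - 5/72)*(⅐) = 3/S - 7/24*⅐ = 3/S - 1/24 = -1/24 + 3/S)
h(34 - 1*28) - 1*(-2373) = (72 - (34 - 1*28))/(24*(34 - 1*28)) - 1*(-2373) = (72 - (34 - 28))/(24*(34 - 28)) + 2373 = (1/24)*(72 - 1*6)/6 + 2373 = (1/24)*(⅙)*(72 - 6) + 2373 = (1/24)*(⅙)*66 + 2373 = 11/24 + 2373 = 56963/24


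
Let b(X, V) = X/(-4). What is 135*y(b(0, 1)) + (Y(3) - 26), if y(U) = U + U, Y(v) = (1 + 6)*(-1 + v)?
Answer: -12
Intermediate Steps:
Y(v) = -7 + 7*v (Y(v) = 7*(-1 + v) = -7 + 7*v)
b(X, V) = -X/4 (b(X, V) = X*(-¼) = -X/4)
y(U) = 2*U
135*y(b(0, 1)) + (Y(3) - 26) = 135*(2*(-¼*0)) + ((-7 + 7*3) - 26) = 135*(2*0) + ((-7 + 21) - 26) = 135*0 + (14 - 26) = 0 - 12 = -12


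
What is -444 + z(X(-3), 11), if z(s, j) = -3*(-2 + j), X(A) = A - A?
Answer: -471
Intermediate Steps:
X(A) = 0
z(s, j) = 6 - 3*j
-444 + z(X(-3), 11) = -444 + (6 - 3*11) = -444 + (6 - 33) = -444 - 27 = -471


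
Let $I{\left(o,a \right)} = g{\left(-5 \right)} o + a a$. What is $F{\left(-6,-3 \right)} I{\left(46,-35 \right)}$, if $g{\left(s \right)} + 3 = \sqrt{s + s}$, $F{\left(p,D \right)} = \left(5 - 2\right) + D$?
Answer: $0$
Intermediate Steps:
$F{\left(p,D \right)} = 3 + D$
$g{\left(s \right)} = -3 + \sqrt{2} \sqrt{s}$ ($g{\left(s \right)} = -3 + \sqrt{s + s} = -3 + \sqrt{2 s} = -3 + \sqrt{2} \sqrt{s}$)
$I{\left(o,a \right)} = a^{2} + o \left(-3 + i \sqrt{10}\right)$ ($I{\left(o,a \right)} = \left(-3 + \sqrt{2} \sqrt{-5}\right) o + a a = \left(-3 + \sqrt{2} i \sqrt{5}\right) o + a^{2} = \left(-3 + i \sqrt{10}\right) o + a^{2} = o \left(-3 + i \sqrt{10}\right) + a^{2} = a^{2} + o \left(-3 + i \sqrt{10}\right)$)
$F{\left(-6,-3 \right)} I{\left(46,-35 \right)} = \left(3 - 3\right) \left(\left(-35\right)^{2} - 46 \left(3 - i \sqrt{10}\right)\right) = 0 \left(1225 - \left(138 - 46 i \sqrt{10}\right)\right) = 0 \left(1087 + 46 i \sqrt{10}\right) = 0$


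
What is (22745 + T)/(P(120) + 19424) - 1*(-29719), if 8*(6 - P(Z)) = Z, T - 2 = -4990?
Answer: 577012142/19415 ≈ 29720.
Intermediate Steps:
T = -4988 (T = 2 - 4990 = -4988)
P(Z) = 6 - Z/8
(22745 + T)/(P(120) + 19424) - 1*(-29719) = (22745 - 4988)/((6 - ⅛*120) + 19424) - 1*(-29719) = 17757/((6 - 15) + 19424) + 29719 = 17757/(-9 + 19424) + 29719 = 17757/19415 + 29719 = 577012142/19415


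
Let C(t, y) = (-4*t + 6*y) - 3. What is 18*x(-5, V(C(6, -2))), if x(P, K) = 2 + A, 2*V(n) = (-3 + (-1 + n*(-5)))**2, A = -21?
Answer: -342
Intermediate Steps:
C(t, y) = -3 - 4*t + 6*y
V(n) = (-4 - 5*n)**2/2 (V(n) = (-3 + (-1 + n*(-5)))**2/2 = (-3 + (-1 - 5*n))**2/2 = (-4 - 5*n)**2/2)
x(P, K) = -19 (x(P, K) = 2 - 21 = -19)
18*x(-5, V(C(6, -2))) = 18*(-19) = -342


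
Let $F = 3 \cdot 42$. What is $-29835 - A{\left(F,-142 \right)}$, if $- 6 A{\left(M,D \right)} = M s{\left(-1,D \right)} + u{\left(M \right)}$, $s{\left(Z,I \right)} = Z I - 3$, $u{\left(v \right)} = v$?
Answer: $-26895$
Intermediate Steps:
$F = 126$
$s{\left(Z,I \right)} = -3 + I Z$ ($s{\left(Z,I \right)} = I Z - 3 = -3 + I Z$)
$A{\left(M,D \right)} = - \frac{M}{6} - \frac{M \left(-3 - D\right)}{6}$ ($A{\left(M,D \right)} = - \frac{M \left(-3 + D \left(-1\right)\right) + M}{6} = - \frac{M \left(-3 - D\right) + M}{6} = - \frac{M + M \left(-3 - D\right)}{6} = - \frac{M}{6} - \frac{M \left(-3 - D\right)}{6}$)
$-29835 - A{\left(F,-142 \right)} = -29835 - \frac{1}{6} \cdot 126 \left(2 - 142\right) = -29835 - \frac{1}{6} \cdot 126 \left(-140\right) = -29835 - -2940 = -29835 + 2940 = -26895$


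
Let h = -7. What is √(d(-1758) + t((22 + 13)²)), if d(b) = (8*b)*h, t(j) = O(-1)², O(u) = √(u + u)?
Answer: √98446 ≈ 313.76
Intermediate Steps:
O(u) = √2*√u (O(u) = √(2*u) = √2*√u)
t(j) = -2 (t(j) = (√2*√(-1))² = (√2*I)² = (I*√2)² = -2)
d(b) = -56*b (d(b) = (8*b)*(-7) = -56*b)
√(d(-1758) + t((22 + 13)²)) = √(-56*(-1758) - 2) = √(98448 - 2) = √98446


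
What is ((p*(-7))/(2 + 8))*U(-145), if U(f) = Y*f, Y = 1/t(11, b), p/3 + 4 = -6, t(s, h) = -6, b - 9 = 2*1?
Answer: 1015/2 ≈ 507.50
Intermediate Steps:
b = 11 (b = 9 + 2*1 = 9 + 2 = 11)
p = -30 (p = -12 + 3*(-6) = -12 - 18 = -30)
Y = -⅙ (Y = 1/(-6) = -⅙ ≈ -0.16667)
U(f) = -f/6
((p*(-7))/(2 + 8))*U(-145) = ((-30*(-7))/(2 + 8))*(-⅙*(-145)) = (210/10)*(145/6) = (210*(⅒))*(145/6) = 21*(145/6) = 1015/2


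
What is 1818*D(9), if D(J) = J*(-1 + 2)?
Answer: 16362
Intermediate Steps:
D(J) = J (D(J) = J*1 = J)
1818*D(9) = 1818*9 = 16362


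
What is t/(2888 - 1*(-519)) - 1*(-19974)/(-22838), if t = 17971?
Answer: 171185140/38904533 ≈ 4.4001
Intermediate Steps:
t/(2888 - 1*(-519)) - 1*(-19974)/(-22838) = 17971/(2888 - 1*(-519)) - 1*(-19974)/(-22838) = 17971/(2888 + 519) + 19974*(-1/22838) = 17971/3407 - 9987/11419 = 171185140/38904533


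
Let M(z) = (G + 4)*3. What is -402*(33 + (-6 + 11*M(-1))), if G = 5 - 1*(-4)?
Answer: -183312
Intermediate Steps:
G = 9 (G = 5 + 4 = 9)
M(z) = 39 (M(z) = (9 + 4)*3 = 13*3 = 39)
-402*(33 + (-6 + 11*M(-1))) = -402*(33 + (-6 + 11*39)) = -402*(33 + (-6 + 429)) = -402*(33 + 423) = -402*456 = -183312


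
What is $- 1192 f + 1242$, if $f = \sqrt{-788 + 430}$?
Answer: $1242 - 1192 i \sqrt{358} \approx 1242.0 - 22554.0 i$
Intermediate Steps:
$f = i \sqrt{358}$ ($f = \sqrt{-358} = i \sqrt{358} \approx 18.921 i$)
$- 1192 f + 1242 = - 1192 i \sqrt{358} + 1242 = 1242 - 1192 i \sqrt{358}$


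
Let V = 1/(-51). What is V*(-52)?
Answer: 52/51 ≈ 1.0196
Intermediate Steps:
V = -1/51 ≈ -0.019608
V*(-52) = -1/51*(-52) = 52/51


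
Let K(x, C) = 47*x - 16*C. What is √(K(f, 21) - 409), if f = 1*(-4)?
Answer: I*√933 ≈ 30.545*I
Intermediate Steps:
f = -4
K(x, C) = -16*C + 47*x
√(K(f, 21) - 409) = √((-16*21 + 47*(-4)) - 409) = √((-336 - 188) - 409) = √(-524 - 409) = √(-933) = I*√933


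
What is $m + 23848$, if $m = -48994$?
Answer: $-25146$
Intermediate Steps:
$m + 23848 = -48994 + 23848 = -25146$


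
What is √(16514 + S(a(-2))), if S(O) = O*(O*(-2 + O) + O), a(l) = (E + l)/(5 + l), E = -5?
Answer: 2*√334041/9 ≈ 128.44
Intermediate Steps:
a(l) = (-5 + l)/(5 + l)
S(O) = O*(O + O*(-2 + O))
√(16514 + S(a(-2))) = √(16514 + ((-5 - 2)/(5 - 2))²*(-1 + (-5 - 2)/(5 - 2))) = √(16514 + (-7/3)²*(-1 - 7/3)) = √(16514 + (49/9)*(-10/3)) = √(16514 - 490/27) = √(445388/27) = 2*√334041/9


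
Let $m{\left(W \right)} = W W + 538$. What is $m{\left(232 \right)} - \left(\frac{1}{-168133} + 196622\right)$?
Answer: $- \frac{23918600579}{168133} \approx -1.4226 \cdot 10^{5}$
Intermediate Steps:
$m{\left(W \right)} = 538 + W^{2}$ ($m{\left(W \right)} = W^{2} + 538 = 538 + W^{2}$)
$m{\left(232 \right)} - \left(\frac{1}{-168133} + 196622\right) = \left(538 + 232^{2}\right) - \left(\frac{1}{-168133} + 196622\right) = \left(538 + 53824\right) - \left(- \frac{1}{168133} + 196622\right) = 54362 - \frac{33058646725}{168133} = - \frac{23918600579}{168133}$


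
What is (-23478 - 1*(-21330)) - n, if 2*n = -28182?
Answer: 11943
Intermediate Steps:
n = -14091 (n = (½)*(-28182) = -14091)
(-23478 - 1*(-21330)) - n = (-23478 - 1*(-21330)) - 1*(-14091) = (-23478 + 21330) + 14091 = -2148 + 14091 = 11943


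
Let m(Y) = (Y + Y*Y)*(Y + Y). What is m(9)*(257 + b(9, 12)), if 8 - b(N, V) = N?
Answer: 414720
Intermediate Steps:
b(N, V) = 8 - N
m(Y) = 2*Y*(Y + Y**2) (m(Y) = (Y + Y**2)*(2*Y) = 2*Y*(Y + Y**2))
m(9)*(257 + b(9, 12)) = (2*9**2*(1 + 9))*(257 + (8 - 1*9)) = (2*81*10)*(257 + (8 - 9)) = 1620*(257 - 1) = 1620*256 = 414720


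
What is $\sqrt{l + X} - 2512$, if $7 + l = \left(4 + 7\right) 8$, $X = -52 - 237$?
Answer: $-2512 + 4 i \sqrt{13} \approx -2512.0 + 14.422 i$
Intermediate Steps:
$X = -289$ ($X = -52 - 237 = -289$)
$l = 81$ ($l = -7 + \left(4 + 7\right) 8 = -7 + 11 \cdot 8 = -7 + 88 = 81$)
$\sqrt{l + X} - 2512 = \sqrt{81 - 289} - 2512 = \sqrt{-208} - 2512 = 4 i \sqrt{13} - 2512 = -2512 + 4 i \sqrt{13}$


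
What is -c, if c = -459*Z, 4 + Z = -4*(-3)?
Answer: 3672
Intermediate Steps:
Z = 8 (Z = -4 - 4*(-3) = -4 + 12 = 8)
c = -3672 (c = -459*8 = -3672)
-c = -1*(-3672) = 3672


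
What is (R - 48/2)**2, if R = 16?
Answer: 64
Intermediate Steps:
(R - 48/2)**2 = (16 - 48/2)**2 = (16 - 48*1/2)**2 = (16 - 24)**2 = (-8)**2 = 64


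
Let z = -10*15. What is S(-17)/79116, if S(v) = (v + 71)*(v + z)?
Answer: -1503/13186 ≈ -0.11398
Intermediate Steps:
z = -150
S(v) = (-150 + v)*(71 + v) (S(v) = (v + 71)*(v - 150) = (71 + v)*(-150 + v) = (-150 + v)*(71 + v))
S(-17)/79116 = (-10650 + (-17)**2 - 79*(-17))/79116 = (-10650 + 289 + 1343)*(1/79116) = -9018*1/79116 = -1503/13186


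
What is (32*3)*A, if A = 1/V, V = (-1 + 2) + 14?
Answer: 32/5 ≈ 6.4000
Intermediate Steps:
V = 15 (V = 1 + 14 = 15)
A = 1/15 ≈ 0.066667
(32*3)*A = (32*3)*(1/15) = 96*(1/15) = 32/5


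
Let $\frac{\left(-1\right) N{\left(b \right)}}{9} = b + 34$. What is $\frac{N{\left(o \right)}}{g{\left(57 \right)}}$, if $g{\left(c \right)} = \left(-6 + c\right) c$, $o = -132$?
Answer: $\frac{98}{323} \approx 0.30341$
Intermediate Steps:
$N{\left(b \right)} = -306 - 9 b$ ($N{\left(b \right)} = - 9 \left(b + 34\right) = - 9 \left(34 + b\right) = -306 - 9 b$)
$g{\left(c \right)} = c \left(-6 + c\right)$
$\frac{N{\left(o \right)}}{g{\left(57 \right)}} = \frac{-306 - -1188}{57 \left(-6 + 57\right)} = \frac{-306 + 1188}{57 \cdot 51} = \frac{882}{2907} = 882 \cdot \frac{1}{2907} = \frac{98}{323}$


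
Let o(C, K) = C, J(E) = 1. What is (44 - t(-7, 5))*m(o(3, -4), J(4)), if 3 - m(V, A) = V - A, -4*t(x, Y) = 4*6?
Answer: 50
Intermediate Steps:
t(x, Y) = -6
m(V, A) = 3 + A - V (m(V, A) = 3 - (V - A) = 3 + (A - V) = 3 + A - V)
(44 - t(-7, 5))*m(o(3, -4), J(4)) = (44 - 1*(-6))*(3 + 1 - 1*3) = (44 + 6)*(3 + 1 - 3) = 50*1 = 50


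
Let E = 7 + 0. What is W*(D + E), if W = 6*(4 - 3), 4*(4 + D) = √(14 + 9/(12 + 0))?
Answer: 18 + 3*√59/4 ≈ 23.761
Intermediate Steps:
D = -4 + √59/8 (D = -4 + √(14 + 9/(12 + 0))/4 = -4 + √(14 + 9/12)/4 = -4 + √(14 + 9*(1/12))/4 = -4 + √(14 + ¾)/4 = -4 + √(59/4)/4 = -4 + (√59/2)/4 = -4 + √59/8 ≈ -3.0399)
E = 7
W = 6 (W = 6*1 = 6)
W*(D + E) = 6*((-4 + √59/8) + 7) = 6*(3 + √59/8) = 18 + 3*√59/4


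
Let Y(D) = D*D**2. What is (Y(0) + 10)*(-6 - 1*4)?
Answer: -100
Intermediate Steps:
Y(D) = D**3
(Y(0) + 10)*(-6 - 1*4) = (0**3 + 10)*(-6 - 1*4) = (0 + 10)*(-6 - 4) = 10*(-10) = -100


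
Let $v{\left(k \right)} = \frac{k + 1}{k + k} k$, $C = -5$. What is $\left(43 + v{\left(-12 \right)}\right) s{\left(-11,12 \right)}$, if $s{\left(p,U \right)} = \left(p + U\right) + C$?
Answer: $-150$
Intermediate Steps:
$s{\left(p,U \right)} = -5 + U + p$ ($s{\left(p,U \right)} = \left(p + U\right) - 5 = \left(U + p\right) - 5 = -5 + U + p$)
$v{\left(k \right)} = \frac{1}{2} + \frac{k}{2}$ ($v{\left(k \right)} = \frac{1 + k}{2 k} k = \frac{1}{2} + \frac{k}{2}$)
$\left(43 + v{\left(-12 \right)}\right) s{\left(-11,12 \right)} = \left(43 + \left(\frac{1}{2} + \frac{1}{2} \left(-12\right)\right)\right) \left(-5 + 12 - 11\right) = \left(43 + \left(\frac{1}{2} - 6\right)\right) \left(-4\right) = \left(43 - \frac{11}{2}\right) \left(-4\right) = \frac{75}{2} \left(-4\right) = -150$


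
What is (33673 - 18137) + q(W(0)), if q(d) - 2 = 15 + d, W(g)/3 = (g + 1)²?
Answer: 15556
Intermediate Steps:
W(g) = 3*(1 + g)² (W(g) = 3*(g + 1)² = 3*(1 + g)²)
q(d) = 17 + d (q(d) = 2 + (15 + d) = 17 + d)
(33673 - 18137) + q(W(0)) = (33673 - 18137) + (17 + 3*(1 + 0)²) = 15536 + (17 + 3*1²) = 15536 + (17 + 3*1) = 15536 + (17 + 3) = 15536 + 20 = 15556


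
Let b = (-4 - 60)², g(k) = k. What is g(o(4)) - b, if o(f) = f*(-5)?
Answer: -4116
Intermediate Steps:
o(f) = -5*f
b = 4096 (b = (-64)² = 4096)
g(o(4)) - b = -5*4 - 1*4096 = -20 - 4096 = -4116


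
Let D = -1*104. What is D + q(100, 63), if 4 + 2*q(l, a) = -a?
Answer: -275/2 ≈ -137.50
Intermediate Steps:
q(l, a) = -2 - a/2 (q(l, a) = -2 + (-a)/2 = -2 - a/2)
D = -104
D + q(100, 63) = -104 + (-2 - ½*63) = -104 + (-2 - 63/2) = -104 - 67/2 = -275/2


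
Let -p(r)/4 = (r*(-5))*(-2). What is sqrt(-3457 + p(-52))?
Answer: 9*I*sqrt(17) ≈ 37.108*I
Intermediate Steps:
p(r) = -40*r (p(r) = -4*r*(-5)*(-2) = -4*(-5*r)*(-2) = -40*r)
sqrt(-3457 + p(-52)) = sqrt(-3457 - 40*(-52)) = sqrt(-3457 + 2080) = sqrt(-1377) = 9*I*sqrt(17)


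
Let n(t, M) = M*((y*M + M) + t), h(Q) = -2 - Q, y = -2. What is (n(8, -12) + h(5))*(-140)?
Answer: 34580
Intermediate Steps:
n(t, M) = M*(t - M) (n(t, M) = M*((-2*M + M) + t) = M*(-M + t) = M*(t - M))
(n(8, -12) + h(5))*(-140) = (-12*(8 - 1*(-12)) + (-2 - 1*5))*(-140) = (-12*(8 + 12) + (-2 - 5))*(-140) = (-12*20 - 7)*(-140) = (-240 - 7)*(-140) = -247*(-140) = 34580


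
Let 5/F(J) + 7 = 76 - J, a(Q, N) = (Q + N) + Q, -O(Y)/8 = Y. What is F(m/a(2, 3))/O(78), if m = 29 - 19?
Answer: -35/295152 ≈ -0.00011858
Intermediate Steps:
m = 10
O(Y) = -8*Y
a(Q, N) = N + 2*Q (a(Q, N) = (N + Q) + Q = N + 2*Q)
F(J) = 5/(69 - J) (F(J) = 5/(-7 + (76 - J)) = 5/(69 - J))
F(m/a(2, 3))/O(78) = (-5/(-69 + 10/(3 + 2*2)))/((-8*78)) = -5/(-69 + 10/(3 + 4))/(-624) = -5/(-69 + 10/7)*(-1/624) = -5/(-473/7)*(-1/624) = -5*(-7/473)*(-1/624) = (35/473)*(-1/624) = -35/295152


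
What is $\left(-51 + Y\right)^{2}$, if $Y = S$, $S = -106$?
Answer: $24649$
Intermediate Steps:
$Y = -106$
$\left(-51 + Y\right)^{2} = \left(-51 - 106\right)^{2} = \left(-157\right)^{2} = 24649$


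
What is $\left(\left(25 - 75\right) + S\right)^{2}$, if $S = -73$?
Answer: $15129$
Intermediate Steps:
$\left(\left(25 - 75\right) + S\right)^{2} = \left(\left(25 - 75\right) - 73\right)^{2} = \left(-50 - 73\right)^{2} = \left(-123\right)^{2} = 15129$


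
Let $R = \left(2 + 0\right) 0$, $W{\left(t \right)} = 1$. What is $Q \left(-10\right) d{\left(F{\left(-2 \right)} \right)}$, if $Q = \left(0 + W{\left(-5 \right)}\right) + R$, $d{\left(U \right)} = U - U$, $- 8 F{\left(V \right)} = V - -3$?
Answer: $0$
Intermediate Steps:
$F{\left(V \right)} = - \frac{3}{8} - \frac{V}{8}$ ($F{\left(V \right)} = - \frac{V - -3}{8} = - \frac{V + 3}{8} = - \frac{3 + V}{8} = - \frac{3}{8} - \frac{V}{8}$)
$d{\left(U \right)} = 0$
$R = 0$ ($R = 2 \cdot 0 = 0$)
$Q = 1$ ($Q = \left(0 + 1\right) + 0 = 1 + 0 = 1$)
$Q \left(-10\right) d{\left(F{\left(-2 \right)} \right)} = 1 \left(-10\right) 0 = \left(-10\right) 0 = 0$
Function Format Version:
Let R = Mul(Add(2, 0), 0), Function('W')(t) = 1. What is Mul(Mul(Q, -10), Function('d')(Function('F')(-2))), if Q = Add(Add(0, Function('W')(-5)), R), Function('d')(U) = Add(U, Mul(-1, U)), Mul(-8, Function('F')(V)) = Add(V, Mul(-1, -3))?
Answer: 0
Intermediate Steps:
Function('F')(V) = Add(Rational(-3, 8), Mul(Rational(-1, 8), V)) (Function('F')(V) = Mul(Rational(-1, 8), Add(V, Mul(-1, -3))) = Mul(Rational(-1, 8), Add(V, 3)) = Mul(Rational(-1, 8), Add(3, V)) = Add(Rational(-3, 8), Mul(Rational(-1, 8), V)))
Function('d')(U) = 0
R = 0 (R = Mul(2, 0) = 0)
Q = 1 (Q = Add(Add(0, 1), 0) = Add(1, 0) = 1)
Mul(Mul(Q, -10), Function('d')(Function('F')(-2))) = Mul(Mul(1, -10), 0) = Mul(-10, 0) = 0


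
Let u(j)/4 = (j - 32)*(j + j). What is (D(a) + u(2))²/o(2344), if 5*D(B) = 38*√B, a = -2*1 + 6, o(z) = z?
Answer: 675122/7325 ≈ 92.167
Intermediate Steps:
a = 4 (a = -2 + 6 = 4)
u(j) = 8*j*(-32 + j) (u(j) = 4*((j - 32)*(j + j)) = 4*((-32 + j)*(2*j)) = 4*(2*j*(-32 + j)) = 8*j*(-32 + j))
D(B) = 38*√B/5 (D(B) = (38*√B)/5 = 38*√B/5)
(D(a) + u(2))²/o(2344) = (38*√4/5 + 8*2*(-32 + 2))²/2344 = ((38/5)*2 + 8*2*(-30))²*(1/2344) = (76/5 - 480)²*(1/2344) = (-2324/5)²*(1/2344) = (5400976/25)*(1/2344) = 675122/7325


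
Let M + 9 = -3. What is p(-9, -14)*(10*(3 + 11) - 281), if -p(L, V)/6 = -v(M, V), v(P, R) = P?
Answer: 10152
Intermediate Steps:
M = -12 (M = -9 - 3 = -12)
p(L, V) = -72 (p(L, V) = -(-6)*(-12) = -6*12 = -72)
p(-9, -14)*(10*(3 + 11) - 281) = -72*(10*(3 + 11) - 281) = -72*(10*14 - 281) = -72*(140 - 281) = -72*(-141) = 10152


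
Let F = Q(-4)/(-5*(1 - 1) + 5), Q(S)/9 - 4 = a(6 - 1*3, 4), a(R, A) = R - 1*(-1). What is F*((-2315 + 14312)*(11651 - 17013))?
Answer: -4631609808/5 ≈ -9.2632e+8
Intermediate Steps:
a(R, A) = 1 + R (a(R, A) = R + 1 = 1 + R)
Q(S) = 72 (Q(S) = 36 + 9*(1 + (6 - 1*3)) = 36 + 9*(1 + (6 - 3)) = 36 + 9*(1 + 3) = 36 + 9*4 = 36 + 36 = 72)
F = 72/5 (F = 72/(-5*(1 - 1) + 5) = 72/(-5*0 + 5) = 72/(0 + 5) = 72/5 ≈ 14.400)
F*((-2315 + 14312)*(11651 - 17013)) = 72*((-2315 + 14312)*(11651 - 17013))/5 = 72*(11997*(-5362))/5 = (72/5)*(-64327914) = -4631609808/5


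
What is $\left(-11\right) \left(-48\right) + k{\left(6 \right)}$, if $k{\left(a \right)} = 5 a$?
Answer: $558$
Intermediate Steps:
$\left(-11\right) \left(-48\right) + k{\left(6 \right)} = \left(-11\right) \left(-48\right) + 5 \cdot 6 = 528 + 30 = 558$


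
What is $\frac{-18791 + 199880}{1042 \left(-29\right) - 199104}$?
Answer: $- \frac{181089}{229322} \approx -0.78967$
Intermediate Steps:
$\frac{-18791 + 199880}{1042 \left(-29\right) - 199104} = \frac{181089}{-30218 - 199104} = \frac{181089}{-229322} = 181089 \left(- \frac{1}{229322}\right) = - \frac{181089}{229322}$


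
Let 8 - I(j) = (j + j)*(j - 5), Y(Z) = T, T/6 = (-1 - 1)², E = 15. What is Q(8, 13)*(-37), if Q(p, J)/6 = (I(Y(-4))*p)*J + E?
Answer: 20868222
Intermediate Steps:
T = 24 (T = 6*(-1 - 1)² = 6*(-2)² = 6*4 = 24)
Y(Z) = 24
I(j) = 8 - 2*j*(-5 + j) (I(j) = 8 - (j + j)*(j - 5) = 8 - 2*j*(-5 + j))
Q(p, J) = 90 - 5424*J*p (Q(p, J) = 6*(((8 - 2*24² + 10*24)*p)*J + 15) = 6*(((8 - 2*576 + 240)*p)*J + 15) = 6*(((8 - 1152 + 240)*p)*J + 15) = 6*((-904*p)*J + 15) = 6*(-904*J*p + 15) = 6*(15 - 904*J*p) = 90 - 5424*J*p)
Q(8, 13)*(-37) = (90 - 5424*13*8)*(-37) = (90 - 564096)*(-37) = -564006*(-37) = 20868222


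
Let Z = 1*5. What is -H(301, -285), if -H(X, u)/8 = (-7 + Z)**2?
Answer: 32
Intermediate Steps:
Z = 5
H(X, u) = -32 (H(X, u) = -8*(-7 + 5)**2 = -8*(-2)**2 = -8*4 = -32)
-H(301, -285) = -1*(-32) = 32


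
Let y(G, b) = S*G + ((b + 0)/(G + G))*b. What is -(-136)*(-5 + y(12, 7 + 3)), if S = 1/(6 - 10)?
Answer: -1564/3 ≈ -521.33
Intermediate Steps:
S = -¼ (S = 1/(-4) = -¼ ≈ -0.25000)
y(G, b) = -G/4 + b²/(2*G) (y(G, b) = -G/4 + ((b + 0)/(G + G))*b = -G/4 + (b/((2*G)))*b = -G/4 + (b*(1/(2*G)))*b = -G/4 + (b/(2*G))*b = -G/4 + b²/(2*G))
-(-136)*(-5 + y(12, 7 + 3)) = -(-136)*(-5 + (-¼*12 + (½)*(7 + 3)²/12)) = -(-136)*(-5 + (-3 + (½)*(1/12)*10²)) = -(-136)*(-5 + (-3 + (½)*(1/12)*100)) = -(-136)*(-5 + (-3 + 25/6)) = -(-136)*(-5 + 7/6) = -(-136)*(-23)/6 = -1*1564/3 = -1564/3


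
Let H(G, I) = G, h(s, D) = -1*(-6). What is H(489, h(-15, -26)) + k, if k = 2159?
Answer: 2648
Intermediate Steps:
h(s, D) = 6
H(489, h(-15, -26)) + k = 489 + 2159 = 2648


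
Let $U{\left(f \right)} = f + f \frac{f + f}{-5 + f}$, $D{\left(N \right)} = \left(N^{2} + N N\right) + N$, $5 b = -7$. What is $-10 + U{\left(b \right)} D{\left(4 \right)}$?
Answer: $- \frac{1649}{20} \approx -82.45$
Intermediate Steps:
$b = - \frac{7}{5}$ ($b = \frac{1}{5} \left(-7\right) = - \frac{7}{5} \approx -1.4$)
$D{\left(N \right)} = N + 2 N^{2}$ ($D{\left(N \right)} = \left(N^{2} + N^{2}\right) + N = 2 N^{2} + N = N + 2 N^{2}$)
$U{\left(f \right)} = f + \frac{2 f^{2}}{-5 + f}$ ($U{\left(f \right)} = f + f \frac{2 f}{-5 + f} = f + \frac{2 f^{2}}{-5 + f}$)
$-10 + U{\left(b \right)} D{\left(4 \right)} = -10 + - \frac{7 \left(-5 + 3 \left(- \frac{7}{5}\right)\right)}{5 \left(-5 - \frac{7}{5}\right)} 4 \left(1 + 2 \cdot 4\right) = -10 + - \frac{7 \left(-5 - \frac{21}{5}\right)}{5 \left(- \frac{32}{5}\right)} 4 \left(1 + 8\right) = -10 + \left(- \frac{7}{5}\right) \left(- \frac{5}{32}\right) \left(- \frac{46}{5}\right) 4 \cdot 9 = -10 - \frac{1449}{20} = - \frac{1649}{20}$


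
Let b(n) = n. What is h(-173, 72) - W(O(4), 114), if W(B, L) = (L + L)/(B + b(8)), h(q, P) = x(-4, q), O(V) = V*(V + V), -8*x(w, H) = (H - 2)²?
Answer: -153353/40 ≈ -3833.8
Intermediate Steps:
x(w, H) = -(-2 + H)²/8 (x(w, H) = -(H - 2)²/8 = -(-2 + H)²/8)
O(V) = 2*V² (O(V) = V*(2*V) = 2*V²)
h(q, P) = -(-2 + q)²/8
W(B, L) = 2*L/(8 + B) (W(B, L) = (L + L)/(B + 8) = (2*L)/(8 + B) = 2*L/(8 + B))
h(-173, 72) - W(O(4), 114) = -(-2 - 173)²/8 - 2*114/(8 + 2*4²) = -⅛*(-175)² - 2*114/(8 + 2*16) = -⅛*30625 - 2*114/(8 + 32) = -30625/8 - 2*114/40 = -30625/8 - 1*57/10 = -30625/8 - 57/10 = -153353/40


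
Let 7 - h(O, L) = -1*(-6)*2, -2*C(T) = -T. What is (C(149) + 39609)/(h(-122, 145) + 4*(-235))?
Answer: -79367/1890 ≈ -41.993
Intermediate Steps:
C(T) = T/2 (C(T) = -(-1)*T/2 = T/2)
h(O, L) = -5 (h(O, L) = 7 - (-1*(-6))*2 = 7 - 6*2 = 7 - 1*12 = 7 - 12 = -5)
(C(149) + 39609)/(h(-122, 145) + 4*(-235)) = ((1/2)*149 + 39609)/(-5 + 4*(-235)) = (149/2 + 39609)/(-5 - 940) = (79367/2)/(-945) = (79367/2)*(-1/945) = -79367/1890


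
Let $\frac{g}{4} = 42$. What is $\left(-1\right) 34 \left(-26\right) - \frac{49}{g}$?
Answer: $\frac{21209}{24} \approx 883.71$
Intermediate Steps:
$g = 168$ ($g = 4 \cdot 42 = 168$)
$\left(-1\right) 34 \left(-26\right) - \frac{49}{g} = \left(-1\right) 34 \left(-26\right) - \frac{49}{168} = \left(-34\right) \left(-26\right) - \frac{7}{24} = 884 - \frac{7}{24} = \frac{21209}{24}$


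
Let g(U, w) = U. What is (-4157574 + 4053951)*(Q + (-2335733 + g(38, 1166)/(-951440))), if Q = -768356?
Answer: 153017723474695677/475720 ≈ 3.2165e+11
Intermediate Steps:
(-4157574 + 4053951)*(Q + (-2335733 + g(38, 1166)/(-951440))) = (-4157574 + 4053951)*(-768356 + (-2335733 + 38/(-951440))) = -103623*(-768356 + (-2335733 + 38*(-1/951440))) = -103623*(-768356 + (-2335733 - 19/475720)) = -103623*(-768356 - 1111154902779/475720) = -103623*(-1476677219099/475720) = 153017723474695677/475720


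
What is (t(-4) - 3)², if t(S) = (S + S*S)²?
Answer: 19881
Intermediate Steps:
t(S) = (S + S²)²
(t(-4) - 3)² = ((-4)²*(1 - 4)² - 3)² = (16*(-3)² - 3)² = (16*9 - 3)² = (144 - 3)² = 141² = 19881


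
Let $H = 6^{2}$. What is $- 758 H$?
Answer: $-27288$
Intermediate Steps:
$H = 36$
$- 758 H = \left(-758\right) 36 = -27288$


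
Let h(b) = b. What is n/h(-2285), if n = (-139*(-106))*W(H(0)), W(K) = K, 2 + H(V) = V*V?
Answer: 29468/2285 ≈ 12.896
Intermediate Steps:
H(V) = -2 + V² (H(V) = -2 + V*V = -2 + V²)
n = -29468 (n = (-139*(-106))*(-2 + 0²) = 14734*(-2 + 0) = 14734*(-2) = -29468)
n/h(-2285) = -29468/(-2285) = -29468*(-1/2285) = 29468/2285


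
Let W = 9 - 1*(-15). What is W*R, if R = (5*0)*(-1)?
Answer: 0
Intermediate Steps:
R = 0 (R = 0*(-1) = 0)
W = 24 (W = 9 + 15 = 24)
W*R = 24*0 = 0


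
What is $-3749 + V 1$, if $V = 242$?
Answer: $-3507$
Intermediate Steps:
$-3749 + V 1 = -3749 + 242 \cdot 1 = -3749 + 242 = -3507$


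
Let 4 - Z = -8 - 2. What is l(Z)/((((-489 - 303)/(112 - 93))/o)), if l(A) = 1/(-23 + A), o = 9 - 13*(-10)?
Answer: 2641/7128 ≈ 0.37051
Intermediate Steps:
Z = 14 (Z = 4 - (-8 - 2) = 4 - 1*(-10) = 4 + 10 = 14)
o = 139 (o = 9 + 130 = 139)
l(Z)/((((-489 - 303)/(112 - 93))/o)) = 1/((-23 + 14)*((((-489 - 303)/(112 - 93))/139))) = 1/((-9)*((-792/19*(1/139)))) = -1/(9*(-792*1/19*(1/139))) = -1/(9*((-792/19*1/139))) = -1/(9*(-792/2641)) = -1/9*(-2641/792) = 2641/7128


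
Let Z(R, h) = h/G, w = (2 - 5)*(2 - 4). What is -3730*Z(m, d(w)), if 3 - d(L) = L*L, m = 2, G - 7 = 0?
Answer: 123090/7 ≈ 17584.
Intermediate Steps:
G = 7 (G = 7 + 0 = 7)
w = 6 (w = -3*(-2) = 6)
d(L) = 3 - L² (d(L) = 3 - L*L = 3 - L²)
Z(R, h) = h/7
-3730*Z(m, d(w)) = -3730*(3 - 1*6²)/7 = -3730*(3 - 1*36)/7 = -3730*(3 - 36)/7 = -3730*(-33)/7 = -3730*(-33/7) = 123090/7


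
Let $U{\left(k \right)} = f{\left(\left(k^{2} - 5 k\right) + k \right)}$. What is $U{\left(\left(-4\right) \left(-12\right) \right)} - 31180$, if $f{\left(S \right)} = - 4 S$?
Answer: $-39628$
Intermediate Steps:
$U{\left(k \right)} = - 4 k^{2} + 16 k$ ($U{\left(k \right)} = - 4 \left(\left(k^{2} - 5 k\right) + k\right) = - 4 \left(k^{2} - 4 k\right) = - 4 k^{2} + 16 k$)
$U{\left(\left(-4\right) \left(-12\right) \right)} - 31180 = 4 \left(\left(-4\right) \left(-12\right)\right) \left(4 - \left(-4\right) \left(-12\right)\right) - 31180 = 4 \cdot 48 \left(4 - 48\right) - 31180 = 4 \cdot 48 \left(-44\right) - 31180 = -8448 - 31180 = -39628$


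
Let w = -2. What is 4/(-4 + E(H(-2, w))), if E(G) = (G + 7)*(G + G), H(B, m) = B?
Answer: -⅙ ≈ -0.16667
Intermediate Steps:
E(G) = 2*G*(7 + G) (E(G) = (7 + G)*(2*G) = 2*G*(7 + G))
4/(-4 + E(H(-2, w))) = 4/(-4 + 2*(-2)*(7 - 2)) = 4/(-4 + 2*(-2)*5) = 4/(-4 - 20) = 4/(-24) = 4*(-1/24) = -⅙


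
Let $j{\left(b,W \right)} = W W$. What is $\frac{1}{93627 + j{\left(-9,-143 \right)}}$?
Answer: $\frac{1}{114076} \approx 8.7661 \cdot 10^{-6}$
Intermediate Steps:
$j{\left(b,W \right)} = W^{2}$
$\frac{1}{93627 + j{\left(-9,-143 \right)}} = \frac{1}{93627 + \left(-143\right)^{2}} = \frac{1}{93627 + 20449} = \frac{1}{114076}$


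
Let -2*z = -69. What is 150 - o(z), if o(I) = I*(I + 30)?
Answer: -8301/4 ≈ -2075.3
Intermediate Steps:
z = 69/2 (z = -½*(-69) = 69/2 ≈ 34.500)
o(I) = I*(30 + I)
150 - o(z) = 150 - 69*(30 + 69/2)/2 = 150 - 69*129/(2*2) = 150 - 1*8901/4 = 150 - 8901/4 = -8301/4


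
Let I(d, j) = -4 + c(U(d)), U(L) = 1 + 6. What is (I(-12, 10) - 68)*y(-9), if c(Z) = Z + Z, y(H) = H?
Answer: 522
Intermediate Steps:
U(L) = 7
c(Z) = 2*Z
I(d, j) = 10 (I(d, j) = -4 + 2*7 = -4 + 14 = 10)
(I(-12, 10) - 68)*y(-9) = (10 - 68)*(-9) = -58*(-9) = 522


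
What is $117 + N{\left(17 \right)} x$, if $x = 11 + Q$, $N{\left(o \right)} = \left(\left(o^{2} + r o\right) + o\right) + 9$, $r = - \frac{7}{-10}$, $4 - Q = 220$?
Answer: $- \frac{133795}{2} \approx -66898.0$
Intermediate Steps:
$Q = -216$ ($Q = 4 - 220 = -216$)
$r = \frac{7}{10}$ ($r = \left(-7\right) \left(- \frac{1}{10}\right) = \frac{7}{10} \approx 0.7$)
$N{\left(o \right)} = 9 + o^{2} + \frac{17 o}{10}$ ($N{\left(o \right)} = \left(\left(o^{2} + \frac{7 o}{10}\right) + o\right) + 9 = \left(o^{2} + \frac{17 o}{10}\right) + 9 = 9 + o^{2} + \frac{17 o}{10}$)
$x = -205$ ($x = 11 - 216 = -205$)
$117 + N{\left(17 \right)} x = 117 + \left(9 + 17^{2} + \frac{17}{10} \cdot 17\right) \left(-205\right) = 117 + \left(9 + 289 + \frac{289}{10}\right) \left(-205\right) = 117 + \frac{3269}{10} \left(-205\right) = 117 - \frac{134029}{2} = - \frac{133795}{2}$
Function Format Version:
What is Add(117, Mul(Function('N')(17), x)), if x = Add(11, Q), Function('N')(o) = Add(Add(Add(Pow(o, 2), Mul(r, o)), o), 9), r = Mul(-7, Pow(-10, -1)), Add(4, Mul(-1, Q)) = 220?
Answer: Rational(-133795, 2) ≈ -66898.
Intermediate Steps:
Q = -216 (Q = Add(4, Mul(-1, 220)) = Add(4, -220) = -216)
r = Rational(7, 10) (r = Mul(-7, Rational(-1, 10)) = Rational(7, 10) ≈ 0.70000)
Function('N')(o) = Add(9, Pow(o, 2), Mul(Rational(17, 10), o)) (Function('N')(o) = Add(Add(Add(Pow(o, 2), Mul(Rational(7, 10), o)), o), 9) = Add(Add(Pow(o, 2), Mul(Rational(17, 10), o)), 9) = Add(9, Pow(o, 2), Mul(Rational(17, 10), o)))
x = -205 (x = Add(11, -216) = -205)
Add(117, Mul(Function('N')(17), x)) = Add(117, Mul(Add(9, Pow(17, 2), Mul(Rational(17, 10), 17)), -205)) = Add(117, Mul(Add(9, 289, Rational(289, 10)), -205)) = Add(117, Mul(Rational(3269, 10), -205)) = Add(117, Rational(-134029, 2)) = Rational(-133795, 2)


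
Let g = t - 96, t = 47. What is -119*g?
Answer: 5831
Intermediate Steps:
g = -49 (g = 47 - 96 = -49)
-119*g = -119*(-49) = 5831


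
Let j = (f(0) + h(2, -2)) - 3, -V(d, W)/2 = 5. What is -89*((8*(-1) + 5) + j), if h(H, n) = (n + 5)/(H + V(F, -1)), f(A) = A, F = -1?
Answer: 4539/8 ≈ 567.38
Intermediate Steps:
V(d, W) = -10 (V(d, W) = -2*5 = -10)
h(H, n) = (5 + n)/(-10 + H) (h(H, n) = (n + 5)/(H - 10) = (5 + n)/(-10 + H))
j = -27/8 (j = (0 + (5 - 2)/(-10 + 2)) - 3 = (0 + 3/(-8)) - 3 = (0 - 1/8*3) - 3 = (0 - 3/8) - 3 = -3/8 - 3 = -27/8 ≈ -3.3750)
-89*((8*(-1) + 5) + j) = -89*((8*(-1) + 5) - 27/8) = -89*((-8 + 5) - 27/8) = -89*(-3 - 27/8) = -89*(-51/8) = 4539/8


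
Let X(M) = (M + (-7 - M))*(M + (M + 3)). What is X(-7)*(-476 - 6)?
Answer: -37114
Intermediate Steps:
X(M) = -21 - 14*M (X(M) = -7*(M + (3 + M)) = -7*(3 + 2*M) = -21 - 14*M)
X(-7)*(-476 - 6) = (-21 - 14*(-7))*(-476 - 6) = (-21 + 98)*(-482) = 77*(-482) = -37114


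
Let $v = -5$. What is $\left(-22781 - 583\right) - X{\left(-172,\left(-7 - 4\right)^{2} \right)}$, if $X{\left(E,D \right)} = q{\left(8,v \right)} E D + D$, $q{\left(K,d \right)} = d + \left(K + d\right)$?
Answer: $-65109$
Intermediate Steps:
$q{\left(K,d \right)} = K + 2 d$
$X{\left(E,D \right)} = D - 2 D E$ ($X{\left(E,D \right)} = \left(8 + 2 \left(-5\right)\right) E D + D = \left(8 - 10\right) E D + D = - 2 E D + D = - 2 D E + D = D - 2 D E$)
$\left(-22781 - 583\right) - X{\left(-172,\left(-7 - 4\right)^{2} \right)} = \left(-22781 - 583\right) - \left(-7 - 4\right)^{2} \left(1 - -344\right) = \left(-22781 - 583\right) - \left(-11\right)^{2} \left(1 + 344\right) = -23364 - 121 \cdot 345 = -23364 - 41745 = -65109$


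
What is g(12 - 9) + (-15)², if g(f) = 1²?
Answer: 226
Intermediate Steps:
g(f) = 1
g(12 - 9) + (-15)² = 1 + (-15)² = 1 + 225 = 226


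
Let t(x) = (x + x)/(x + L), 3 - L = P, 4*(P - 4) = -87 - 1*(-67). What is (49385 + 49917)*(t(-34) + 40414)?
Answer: 60201241688/15 ≈ 4.0134e+9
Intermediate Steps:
P = -1 (P = 4 + (-87 - 1*(-67))/4 = 4 + (-87 + 67)/4 = 4 + (1/4)*(-20) = 4 - 5 = -1)
L = 4 (L = 3 - 1*(-1) = 3 + 1 = 4)
t(x) = 2*x/(4 + x) (t(x) = (x + x)/(x + 4) = (2*x)/(4 + x) = 2*x/(4 + x))
(49385 + 49917)*(t(-34) + 40414) = (49385 + 49917)*(2*(-34)/(4 - 34) + 40414) = 99302*(2*(-34)/(-30) + 40414) = 99302*(2*(-34)*(-1/30) + 40414) = 99302*(34/15 + 40414) = 99302*(606244/15) = 60201241688/15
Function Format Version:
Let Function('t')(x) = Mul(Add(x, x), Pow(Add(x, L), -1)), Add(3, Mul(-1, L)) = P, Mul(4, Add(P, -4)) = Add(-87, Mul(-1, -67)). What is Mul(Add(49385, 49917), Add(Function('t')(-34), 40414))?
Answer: Rational(60201241688, 15) ≈ 4.0134e+9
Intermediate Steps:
P = -1 (P = Add(4, Mul(Rational(1, 4), Add(-87, Mul(-1, -67)))) = Add(4, Mul(Rational(1, 4), Add(-87, 67))) = Add(4, Mul(Rational(1, 4), -20)) = Add(4, -5) = -1)
L = 4 (L = Add(3, Mul(-1, -1)) = Add(3, 1) = 4)
Function('t')(x) = Mul(2, x, Pow(Add(4, x), -1)) (Function('t')(x) = Mul(Add(x, x), Pow(Add(x, 4), -1)) = Mul(Mul(2, x), Pow(Add(4, x), -1)) = Mul(2, x, Pow(Add(4, x), -1)))
Mul(Add(49385, 49917), Add(Function('t')(-34), 40414)) = Mul(Add(49385, 49917), Add(Mul(2, -34, Pow(Add(4, -34), -1)), 40414)) = Mul(99302, Add(Mul(2, -34, Pow(-30, -1)), 40414)) = Mul(99302, Add(Mul(2, -34, Rational(-1, 30)), 40414)) = Mul(99302, Add(Rational(34, 15), 40414)) = Mul(99302, Rational(606244, 15)) = Rational(60201241688, 15)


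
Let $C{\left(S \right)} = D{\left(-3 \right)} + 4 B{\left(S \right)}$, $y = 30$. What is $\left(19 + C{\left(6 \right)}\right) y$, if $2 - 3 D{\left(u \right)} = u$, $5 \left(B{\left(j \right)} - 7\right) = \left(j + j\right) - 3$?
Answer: $1676$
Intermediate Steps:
$B{\left(j \right)} = \frac{32}{5} + \frac{2 j}{5}$ ($B{\left(j \right)} = 7 + \frac{\left(j + j\right) - 3}{5} = 7 + \frac{2 j - 3}{5} = 7 + \frac{-3 + 2 j}{5} = 7 + \left(- \frac{3}{5} + \frac{2 j}{5}\right) = \frac{32}{5} + \frac{2 j}{5}$)
$D{\left(u \right)} = \frac{2}{3} - \frac{u}{3}$
$C{\left(S \right)} = \frac{409}{15} + \frac{8 S}{5}$ ($C{\left(S \right)} = \left(\frac{2}{3} - -1\right) + 4 \left(\frac{32}{5} + \frac{2 S}{5}\right) = \left(\frac{2}{3} + 1\right) + \left(\frac{128}{5} + \frac{8 S}{5}\right) = \frac{5}{3} + \left(\frac{128}{5} + \frac{8 S}{5}\right) = \frac{409}{15} + \frac{8 S}{5}$)
$\left(19 + C{\left(6 \right)}\right) y = \left(19 + \left(\frac{409}{15} + \frac{8}{5} \cdot 6\right)\right) 30 = \left(19 + \left(\frac{409}{15} + \frac{48}{5}\right)\right) 30 = \left(19 + \frac{553}{15}\right) 30 = \frac{838}{15} \cdot 30 = 1676$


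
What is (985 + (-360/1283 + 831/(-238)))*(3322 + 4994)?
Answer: 177975371178/21811 ≈ 8.1599e+6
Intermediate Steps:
(985 + (-360/1283 + 831/(-238)))*(3322 + 4994) = (985 + (-360*1/1283 + 831*(-1/238)))*8316 = (985 + (-360/1283 - 831/238))*8316 = (985 - 1151853/305354)*8316 = (299621837/305354)*8316 = 177975371178/21811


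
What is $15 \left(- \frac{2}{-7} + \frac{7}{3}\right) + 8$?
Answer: $\frac{331}{7} \approx 47.286$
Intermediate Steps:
$15 \left(- \frac{2}{-7} + \frac{7}{3}\right) + 8 = 15 \left(\left(-2\right) \left(- \frac{1}{7}\right) + 7 \cdot \frac{1}{3}\right) + 8 = 15 \left(\frac{2}{7} + \frac{7}{3}\right) + 8 = 15 \cdot \frac{55}{21} + 8 = \frac{275}{7} + 8 = \frac{331}{7}$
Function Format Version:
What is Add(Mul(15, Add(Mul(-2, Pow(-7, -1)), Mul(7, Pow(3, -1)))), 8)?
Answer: Rational(331, 7) ≈ 47.286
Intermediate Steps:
Add(Mul(15, Add(Mul(-2, Pow(-7, -1)), Mul(7, Pow(3, -1)))), 8) = Add(Mul(15, Add(Mul(-2, Rational(-1, 7)), Mul(7, Rational(1, 3)))), 8) = Add(Mul(15, Add(Rational(2, 7), Rational(7, 3))), 8) = Add(Mul(15, Rational(55, 21)), 8) = Add(Rational(275, 7), 8) = Rational(331, 7)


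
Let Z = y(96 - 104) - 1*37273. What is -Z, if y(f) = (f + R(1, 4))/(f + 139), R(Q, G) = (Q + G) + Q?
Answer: 4882765/131 ≈ 37273.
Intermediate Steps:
R(Q, G) = G + 2*Q (R(Q, G) = (G + Q) + Q = G + 2*Q)
y(f) = (6 + f)/(139 + f) (y(f) = (f + (4 + 2*1))/(f + 139) = (f + (4 + 2))/(139 + f) = (f + 6)/(139 + f) = (6 + f)/(139 + f))
Z = -4882765/131 (Z = (6 + (96 - 104))/(139 + (96 - 104)) - 1*37273 = (6 - 8)/(139 - 8) - 37273 = -2/131 - 37273 = -4882765/131 ≈ -37273.)
-Z = -1*(-4882765/131) = 4882765/131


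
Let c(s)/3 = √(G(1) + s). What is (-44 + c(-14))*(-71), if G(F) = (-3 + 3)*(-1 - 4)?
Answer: 3124 - 213*I*√14 ≈ 3124.0 - 796.97*I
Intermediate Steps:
G(F) = 0 (G(F) = 0*(-5) = 0)
c(s) = 3*√s (c(s) = 3*√(0 + s) = 3*√s)
(-44 + c(-14))*(-71) = (-44 + 3*√(-14))*(-71) = (-44 + 3*(I*√14))*(-71) = (-44 + 3*I*√14)*(-71) = 3124 - 213*I*√14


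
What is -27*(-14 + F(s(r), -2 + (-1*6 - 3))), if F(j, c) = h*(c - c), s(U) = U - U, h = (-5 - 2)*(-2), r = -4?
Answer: 378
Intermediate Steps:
h = 14 (h = -7*(-2) = 14)
s(U) = 0
F(j, c) = 0 (F(j, c) = 14*(c - c) = 14*0 = 0)
-27*(-14 + F(s(r), -2 + (-1*6 - 3))) = -27*(-14 + 0) = -27*(-14) = 378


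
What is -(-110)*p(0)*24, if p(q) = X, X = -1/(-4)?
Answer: 660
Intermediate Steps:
X = ¼ (X = -1*(-¼) = ¼ ≈ 0.25000)
p(q) = ¼
-(-110)*p(0)*24 = -(-110)/4*24 = -11*(-5/2)*24 = (55/2)*24 = 660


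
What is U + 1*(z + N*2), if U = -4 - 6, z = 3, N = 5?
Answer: 3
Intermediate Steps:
U = -10
U + 1*(z + N*2) = -10 + 1*(3 + 5*2) = -10 + 1*(3 + 10) = -10 + 1*13 = -10 + 13 = 3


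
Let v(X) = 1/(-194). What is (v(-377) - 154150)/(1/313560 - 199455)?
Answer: 4688521734780/6066487650503 ≈ 0.77286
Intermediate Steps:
v(X) = -1/194
(v(-377) - 154150)/(1/313560 - 199455) = (-1/194 - 154150)/(1/313560 - 199455) = -29905101/(194*(1/313560 - 199455)) = -29905101/(194*(-62541109799/313560)) = -29905101/194*(-313560/62541109799) = 4688521734780/6066487650503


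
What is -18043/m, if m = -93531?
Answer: 18043/93531 ≈ 0.19291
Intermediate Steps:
-18043/m = -18043/(-93531) = -18043*(-1/93531) = 18043/93531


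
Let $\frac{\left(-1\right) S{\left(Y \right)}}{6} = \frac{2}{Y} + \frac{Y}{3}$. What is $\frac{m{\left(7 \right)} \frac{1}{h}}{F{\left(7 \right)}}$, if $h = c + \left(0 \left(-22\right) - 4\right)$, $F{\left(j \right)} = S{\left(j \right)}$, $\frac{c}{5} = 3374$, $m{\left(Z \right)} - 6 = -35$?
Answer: $\frac{203}{1855260} \approx 0.00010942$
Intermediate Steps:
$m{\left(Z \right)} = -29$ ($m{\left(Z \right)} = 6 - 35 = -29$)
$c = 16870$ ($c = 5 \cdot 3374 = 16870$)
$S{\left(Y \right)} = - \frac{12}{Y} - 2 Y$ ($S{\left(Y \right)} = - 6 \left(\frac{2}{Y} + \frac{Y}{3}\right) = - \frac{12}{Y} - 2 Y$)
$F{\left(j \right)} = - \frac{12}{j} - 2 j$
$h = 16866$ ($h = 16870 + \left(0 \left(-22\right) - 4\right) = 16870 + \left(0 - 4\right) = 16870 - 4 = 16866$)
$\frac{m{\left(7 \right)} \frac{1}{h}}{F{\left(7 \right)}} = \frac{\left(-29\right) \frac{1}{16866}}{- \frac{12}{7} - 14} = \frac{\left(-29\right) \frac{1}{16866}}{\left(-12\right) \frac{1}{7} - 14} = - \frac{29}{16866 \left(- \frac{12}{7} - 14\right)} = - \frac{29}{16866 \left(- \frac{110}{7}\right)} = \left(- \frac{29}{16866}\right) \left(- \frac{7}{110}\right) = \frac{203}{1855260}$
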